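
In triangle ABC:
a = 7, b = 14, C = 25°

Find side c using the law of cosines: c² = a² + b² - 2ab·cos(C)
c² = 7² + 14² − 2·7·14·cos(25°)
cos(25°) ≈ 0.906308
c² ≈ 49 + 196 − 196·(0.906308) ≈ 245 − 177.636 ≈ 67.3637
c ≈ √67.3637 ≈ 8.20754

c = 8.208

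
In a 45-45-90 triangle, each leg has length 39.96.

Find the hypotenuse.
In a 45-45-90 triangle the sides are in ratio 1 : 1 : √2, so hypotenuse = leg·√2.
Hypotenuse = 39.96·√2 ≈ 39.96·1.41421 ≈ 56.512

Hypotenuse = 39.96√2 = 56.51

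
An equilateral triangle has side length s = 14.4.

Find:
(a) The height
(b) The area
(a) The height splits the triangle into two 30-60-90 halves: h = s·√3/2 = 14.4·1.73205/2 ≈ 24.9415/2 ≈ 12.4708
(b) Area = (√3/4)·s² = (√3/4)·14.4² = (√3/4)·207.36 ≈ 0.433013·207.36 ≈ 89.7895

Height = 12.47, Area = 89.79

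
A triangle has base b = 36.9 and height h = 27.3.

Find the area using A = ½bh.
A = ½·b·h = ½·36.9·27.3 = ½·1007.37 = 503.685

Area = 503.685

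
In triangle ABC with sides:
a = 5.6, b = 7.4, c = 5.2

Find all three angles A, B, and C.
Law of cosines for each angle (a² = 31.36, b² = 54.76, c² = 27.04):
cos(A) = (b² + c² − a²)/(2bc) = (54.76 + 27.04 − 31.36)/(2·7.4·5.2) = 50.44/76.96 ≈ 0.655405  ⇒  A ≈ 49.0496°
cos(B) = (a² + c² − b²)/(2ac) = (31.36 + 27.04 − 54.76)/(2·5.6·5.2) = 3.64/58.24 ≈ 0.0625  ⇒  B ≈ 86.4167°
cos(C) = (a² + b² − c²)/(2ab) = (31.36 + 54.76 − 27.04)/(2·5.6·7.4) = 59.08/82.88 ≈ 0.712838  ⇒  C ≈ 44.5337°
Check: A + B + C ≈ 180°

A = 49.05°, B = 86.42°, C = 44.53°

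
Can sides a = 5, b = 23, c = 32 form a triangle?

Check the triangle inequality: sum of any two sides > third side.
a + b vs c: 5 + 23 = 28 ≤ 32  ✗
a + c vs b: 5 + 32 = 37 > 23  ✓
b + c vs a: 23 + 32 = 55 > 5  ✓

No: 5 + 23 = 28 is not > 32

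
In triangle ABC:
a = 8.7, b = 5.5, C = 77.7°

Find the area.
Two sides and the included angle (SAS): A = ½·a·b·sin(C) = ½·8.7·5.5·sin(77.7°)
sin(77.7°) ≈ 0.977046
A ≈ ½·47.85·0.977046 = 23.925·0.977046 ≈ 23.3758

Area = 23.38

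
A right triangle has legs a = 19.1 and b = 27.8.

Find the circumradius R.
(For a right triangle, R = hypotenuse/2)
Hypotenuse c = √(a² + b²) = √(364.81 + 772.84) = √1137.65 ≈ 33.7291
R = c/2 ≈ 33.7291/2 ≈ 16.8645

R = 16.86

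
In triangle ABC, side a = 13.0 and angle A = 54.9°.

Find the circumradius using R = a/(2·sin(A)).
R = a/(2·sin(A)) = 13.0/(2·sin(54.9°))
sin(54.9°) ≈ 0.81815
R ≈ 13.0/(2·0.81815) = 13.0/1.6363 ≈ 7.94476

R = 7.945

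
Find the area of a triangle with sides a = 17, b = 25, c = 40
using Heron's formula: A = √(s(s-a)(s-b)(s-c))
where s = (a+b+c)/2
s = (17 + 25 + 40)/2 = 82/2 = 41
s − a = 24, s − b = 16, s − c = 1
s(s−a)(s−b)(s−c) = 41·24·16·1 = 15744
Area = √15744 ≈ 125.475

s = 41.0, Area = 125.5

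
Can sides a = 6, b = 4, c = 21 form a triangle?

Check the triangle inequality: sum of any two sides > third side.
a + b vs c: 6 + 4 = 10 ≤ 21  ✗
a + c vs b: 6 + 21 = 27 > 4  ✓
b + c vs a: 4 + 21 = 25 > 6  ✓

No: 6 + 4 = 10 is not > 21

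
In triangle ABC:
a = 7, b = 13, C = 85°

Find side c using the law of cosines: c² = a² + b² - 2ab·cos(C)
c² = 7² + 13² − 2·7·13·cos(85°)
cos(85°) ≈ 0.0871557
c² ≈ 49 + 169 − 182·(0.0871557) ≈ 218 − 15.8623 ≈ 202.138
c ≈ √202.138 ≈ 14.2175

c = 14.22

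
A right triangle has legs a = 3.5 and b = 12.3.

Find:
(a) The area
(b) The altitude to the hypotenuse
(a) The legs are perpendicular, so Area = ½·a·b = ½·3.5·12.3 = ½·43.05 = 21.525
(b) Hypotenuse c = √(a² + b²) = √(12.25 + 151.29) = √163.54 ≈ 12.7883
    Area = ½·c·h_c  ⇒  h_c = 2·Area/c = 43.05/12.7883 ≈ 3.36636

Area = 21.525, h_c = 3.366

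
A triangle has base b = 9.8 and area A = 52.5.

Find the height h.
A = ½·b·h  ⇒  h = 2A/b = 2·52.5/9.8 = 105/9.8 ≈ 10.7143

h = 10.71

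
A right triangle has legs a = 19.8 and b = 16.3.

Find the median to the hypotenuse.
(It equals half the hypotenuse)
Hypotenuse c = √(a² + b²) = √(392.04 + 265.69) = √657.73 ≈ 25.6462
Median to hypotenuse = c/2 ≈ 25.6462/2 ≈ 12.8231

Median = 12.82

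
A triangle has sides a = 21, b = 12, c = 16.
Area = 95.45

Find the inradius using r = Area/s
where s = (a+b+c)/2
s = (21 + 12 + 16)/2 = 49/2 = 24.5
r = Area/s = 95.45/24.5 ≈ 3.89592

r = 3.896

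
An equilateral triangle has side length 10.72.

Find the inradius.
r = Area/s with s the semi-perimeter.
Area = (√3/4)·10.72² = (√3/4)·114.9184 ≈ 0.433013·114.9184 ≈ 49.7611
s = 3·10.72/2 = 16.08
r ≈ 49.7611/16.08 ≈ 3.0946
(Equivalently r = side/(2√3) = 10.72/3.4641 ≈ 3.0946.)

r = 3.095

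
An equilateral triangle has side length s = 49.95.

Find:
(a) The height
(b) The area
(a) The height splits the triangle into two 30-60-90 halves: h = s·√3/2 = 49.95·1.73205/2 ≈ 86.5159/2 ≈ 43.258
(b) Area = (√3/4)·s² = (√3/4)·49.95² = (√3/4)·2495.0025 ≈ 0.433013·2495.0025 ≈ 1080.37

Height = 43.26, Area = 1080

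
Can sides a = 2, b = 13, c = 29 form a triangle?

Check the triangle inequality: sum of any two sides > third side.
a + b vs c: 2 + 13 = 15 ≤ 29  ✗
a + c vs b: 2 + 29 = 31 > 13  ✓
b + c vs a: 13 + 29 = 42 > 2  ✓

No: 2 + 13 = 15 is not > 29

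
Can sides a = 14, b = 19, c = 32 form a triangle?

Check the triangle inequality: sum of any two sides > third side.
a + b vs c: 14 + 19 = 33 > 32  ✓
a + c vs b: 14 + 32 = 46 > 19  ✓
b + c vs a: 19 + 32 = 51 > 14  ✓

Yes, triangle inequality satisfied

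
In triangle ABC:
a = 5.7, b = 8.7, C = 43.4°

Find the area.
Two sides and the included angle (SAS): A = ½·a·b·sin(C) = ½·5.7·8.7·sin(43.4°)
sin(43.4°) ≈ 0.687088
A ≈ ½·49.59·0.687088 = 24.795·0.687088 ≈ 17.0363

Area = 17.04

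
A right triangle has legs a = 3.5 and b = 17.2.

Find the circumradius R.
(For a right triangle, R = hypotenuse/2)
Hypotenuse c = √(a² + b²) = √(12.25 + 295.84) = √308.09 ≈ 17.5525
R = c/2 ≈ 17.5525/2 ≈ 8.77625

R = 8.776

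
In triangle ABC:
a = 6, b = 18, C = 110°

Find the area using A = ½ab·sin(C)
A = ½·a·b·sin(C) = ½·6·18·sin(110°)
sin(110°) ≈ 0.939693
A ≈ ½·108·0.939693 = 54·0.939693 ≈ 50.7434

Area = 50.74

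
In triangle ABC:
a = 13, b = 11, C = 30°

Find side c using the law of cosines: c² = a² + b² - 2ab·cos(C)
c² = 13² + 11² − 2·13·11·cos(30°)
cos(30°) ≈ 0.866025
c² ≈ 169 + 121 − 286·(0.866025) ≈ 290 − 247.683 ≈ 42.3167
c ≈ √42.3167 ≈ 6.50513

c = 6.505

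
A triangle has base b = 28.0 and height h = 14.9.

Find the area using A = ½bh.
A = ½·b·h = ½·28.0·14.9 = ½·417.2 = 208.6

Area = 208.6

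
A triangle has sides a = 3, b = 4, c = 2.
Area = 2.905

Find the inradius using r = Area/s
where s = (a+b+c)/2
s = (3 + 4 + 2)/2 = 9/2 = 4.5
r = Area/s = 2.905/4.5 ≈ 0.645556

r = 0.6456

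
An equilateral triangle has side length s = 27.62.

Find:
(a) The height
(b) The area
(a) The height splits the triangle into two 30-60-90 halves: h = s·√3/2 = 27.62·1.73205/2 ≈ 47.8392/2 ≈ 23.9196
(b) Area = (√3/4)·s² = (√3/4)·27.62² = (√3/4)·762.8644 ≈ 0.433013·762.8644 ≈ 330.33

Height = 23.92, Area = 330.3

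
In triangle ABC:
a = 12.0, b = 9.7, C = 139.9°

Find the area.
Two sides and the included angle (SAS): A = ½·a·b·sin(C) = ½·12.0·9.7·sin(139.9°)
sin(139.9°) ≈ 0.644124
A ≈ ½·116.4·0.644124 = 58.2·0.644124 ≈ 37.488

Area = 37.49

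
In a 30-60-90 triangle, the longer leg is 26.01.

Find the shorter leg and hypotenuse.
In a 30-60-90 triangle the sides are in ratio 1 : √3 : 2, so short leg = long leg/√3 and hypotenuse = 2·(short leg).
Short leg = 26.01/√3 ≈ 26.01/1.73205 ≈ 15.0169
Hypotenuse = 2·15.0169 ≈ 30.0338

Short leg = 15.02, Hypotenuse = 30.03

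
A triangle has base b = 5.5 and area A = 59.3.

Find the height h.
A = ½·b·h  ⇒  h = 2A/b = 2·59.3/5.5 = 118.6/5.5 ≈ 21.5636

h = 21.56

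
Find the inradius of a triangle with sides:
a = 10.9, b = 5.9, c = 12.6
r = Area/s where s is the semi-perimeter.
s = (10.9 + 5.9 + 12.6)/2 = 29.4/2 = 14.7
Area = √(s(s−a)(s−b)(s−c)) = √(14.7·3.8·8.8·2.1) ≈ √1032.29 ≈ 32.1293
r ≈ 32.1293/14.7 ≈ 2.18567

r = 2.186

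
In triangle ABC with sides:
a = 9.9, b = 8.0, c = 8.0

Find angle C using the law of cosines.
c² = a² + b² − 2ab·cos(C)  ⇒  cos(C) = (a² + b² − c²)/(2ab)
cos(C) = (9.9² + 8.0² − 8.0²)/(2·9.9·8.0) = (98.01 + 64 − 64)/158.4 = 98.01/158.4 ≈ 0.61875
C = arccos(0.61875) ≈ 51.7751°

C = 51.78°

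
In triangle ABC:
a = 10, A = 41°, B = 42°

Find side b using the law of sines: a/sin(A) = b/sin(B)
a/sin(A) = b/sin(B)  ⇒  b = a·sin(B)/sin(A) = 10·sin(42°)/sin(41°)
sin(42°) ≈ 0.669131, sin(41°) ≈ 0.656059
b ≈ 10·0.669131/0.656059 ≈ 6.69131/0.656059 ≈ 10.1992

b = 10.2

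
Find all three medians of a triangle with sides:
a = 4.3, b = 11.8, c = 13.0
Median formula: m_a = ½√(2b² + 2c² − a²) (and cyclically). a² = 18.49, b² = 139.24, c² = 169.
m_a = ½√(2·139.24 + 2·169 − 18.49) = ½√597.99 ≈ ½·24.4538 ≈ 12.2269
m_b = ½√(2·18.49 + 2·169 − 139.24) = ½√235.74 ≈ ½·15.3538 ≈ 7.67691
m_c = ½√(2·18.49 + 2·139.24 − 169) = ½√146.46 ≈ ½·12.1021 ≈ 6.05103

m_a = 12.23, m_b = 7.677, m_c = 6.051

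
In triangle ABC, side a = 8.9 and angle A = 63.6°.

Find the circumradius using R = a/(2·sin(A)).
R = a/(2·sin(A)) = 8.9/(2·sin(63.6°))
sin(63.6°) ≈ 0.895712
R ≈ 8.9/(2·0.895712) = 8.9/1.79142 ≈ 4.96812

R = 4.968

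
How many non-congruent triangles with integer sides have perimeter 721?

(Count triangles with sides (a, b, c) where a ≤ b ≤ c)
Let a ≤ b ≤ c with a + b + c = 721. The only binding inequality is a + b > c, i.e. 721 − c > c, so c < 721/2; and c ≥ 721/3 since c is the largest side.
So 241 ≤ c ≤ 360. For each c, b runs from ⌈(721 − c)/2⌉ up to c (then a = 721 − b − c satisfies 1 ≤ a ≤ b automatically), giving c − ⌈(721 − c)/2⌉ + 1 choices.
Summing over c: 2 + 3 + 5 + 6 + … + 179 + 180  (120 terms, c = 241, …, 360) = 10920
Check (closed form: nearest integer to p²/48 for even p, (p+3)²/48 for odd p): (721+3)²/48 = 724²/48 = 524176/48 ≈ 10920.33 → 10920

10920 triangles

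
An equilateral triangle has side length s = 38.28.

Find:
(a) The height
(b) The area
(a) The height splits the triangle into two 30-60-90 halves: h = s·√3/2 = 38.28·1.73205/2 ≈ 66.3029/2 ≈ 33.1515
(b) Area = (√3/4)·s² = (√3/4)·38.28² = (√3/4)·1465.3584 ≈ 0.433013·1465.3584 ≈ 634.519

Height = 33.15, Area = 634.5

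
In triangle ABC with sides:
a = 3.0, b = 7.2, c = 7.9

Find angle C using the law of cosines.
c² = a² + b² − 2ab·cos(C)  ⇒  cos(C) = (a² + b² − c²)/(2ab)
cos(C) = (3.0² + 7.2² − 7.9²)/(2·3.0·7.2) = (9 + 51.84 − 62.41)/43.2 = -1.57/43.2 ≈ -0.0363426
C = arccos(-0.0363426) ≈ 92.0827°

C = 92.08°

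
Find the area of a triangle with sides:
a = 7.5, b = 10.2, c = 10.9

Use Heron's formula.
s = (7.5 + 10.2 + 10.9)/2 = 28.6/2 = 14.3
s − a = 6.8, s − b = 4.1, s − c = 3.4
s(s−a)(s−b)(s−c) = 14.3·6.8·4.1·3.4 ≈ 1355.53
Area = √1355.53 ≈ 36.8175

Area = 36.82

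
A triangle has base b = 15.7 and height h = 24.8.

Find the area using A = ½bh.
A = ½·b·h = ½·15.7·24.8 = ½·389.36 = 194.68

Area = 194.68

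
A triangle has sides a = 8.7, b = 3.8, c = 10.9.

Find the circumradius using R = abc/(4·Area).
First find the area with Heron's formula.
s = (8.7 + 3.8 + 10.9)/2 = 11.7
Area = √(s(s−a)(s−b)(s−c)) = √(11.7·3·7.9·0.8) ≈ √221.832 ≈ 14.894
abc = 8.7·3.8·10.9 = 360.354
R = abc/(4·Area) ≈ 360.354/(4·14.894) = 360.354/59.5761 ≈ 6.04863

R = 6.049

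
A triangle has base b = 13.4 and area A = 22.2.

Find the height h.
A = ½·b·h  ⇒  h = 2A/b = 2·22.2/13.4 = 44.4/13.4 ≈ 3.31343

h = 3.313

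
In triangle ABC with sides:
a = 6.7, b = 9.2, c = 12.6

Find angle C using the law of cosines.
c² = a² + b² − 2ab·cos(C)  ⇒  cos(C) = (a² + b² − c²)/(2ab)
cos(C) = (6.7² + 9.2² − 12.6²)/(2·6.7·9.2) = (44.89 + 84.64 − 158.76)/123.28 = -29.23/123.28 ≈ -0.237103
C = arccos(-0.237103) ≈ 103.716°

C = 103.7°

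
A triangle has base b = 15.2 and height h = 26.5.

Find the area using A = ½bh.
A = ½·b·h = ½·15.2·26.5 = ½·402.8 = 201.4

Area = 201.4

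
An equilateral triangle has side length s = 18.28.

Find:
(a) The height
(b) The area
(a) The height splits the triangle into two 30-60-90 halves: h = s·√3/2 = 18.28·1.73205/2 ≈ 31.6619/2 ≈ 15.8309
(b) Area = (√3/4)·s² = (√3/4)·18.28² = (√3/4)·334.1584 ≈ 0.433013·334.1584 ≈ 144.695

Height = 15.83, Area = 144.7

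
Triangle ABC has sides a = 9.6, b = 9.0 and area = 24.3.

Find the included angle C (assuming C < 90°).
Area = ½·a·b·sin(C)  ⇒  sin(C) = 2·Area/(a·b) = 2·24.3/(9.6·9.0) = 48.6/86.4 ≈ 0.5625
C = arcsin(0.5625) ≈ 34.2289° (taking the acute solution since C < 90°)

C = 34.23°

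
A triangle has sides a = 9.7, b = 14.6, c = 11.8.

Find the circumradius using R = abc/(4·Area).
First find the area with Heron's formula.
s = (9.7 + 14.6 + 11.8)/2 = 18.05
Area = √(s(s−a)(s−b)(s−c)) = √(18.05·8.35·3.45·6.25) ≈ √3249.85 ≈ 57.0074
abc = 9.7·14.6·11.8 = 1671.116
R = abc/(4·Area) ≈ 1671.116/(4·57.0074) = 1671.116/228.03 ≈ 7.3285

R = 7.329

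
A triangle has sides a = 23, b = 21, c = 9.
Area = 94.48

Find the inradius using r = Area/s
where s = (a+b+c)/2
s = (23 + 21 + 9)/2 = 53/2 = 26.5
r = Area/s = 94.48/26.5 ≈ 3.56528

r = 3.565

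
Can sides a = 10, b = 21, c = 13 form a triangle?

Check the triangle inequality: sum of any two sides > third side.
a + b vs c: 10 + 21 = 31 > 13  ✓
a + c vs b: 10 + 13 = 23 > 21  ✓
b + c vs a: 21 + 13 = 34 > 10  ✓

Yes, triangle inequality satisfied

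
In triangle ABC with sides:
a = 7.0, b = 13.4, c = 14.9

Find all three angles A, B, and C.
Law of cosines for each angle (a² = 49, b² = 179.56, c² = 222.01):
cos(A) = (b² + c² − a²)/(2bc) = (179.56 + 222.01 − 49)/(2·13.4·14.9) = 352.57/399.32 ≈ 0.882926  ⇒  A ≈ 28.0026°
cos(B) = (a² + c² − b²)/(2ac) = (49 + 222.01 − 179.56)/(2·7.0·14.9) = 91.45/208.6 ≈ 0.438399  ⇒  B ≈ 63.9982°
cos(C) = (a² + b² − c²)/(2ab) = (49 + 179.56 − 222.01)/(2·7.0·13.4) = 6.55/187.6 ≈ 0.0349147  ⇒  C ≈ 87.9991°
Check: A + B + C ≈ 180°

A = 28°, B = 64°, C = 88°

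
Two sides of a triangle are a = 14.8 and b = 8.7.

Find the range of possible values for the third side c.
Triangle inequality: |a − b| < c < a + b
|a − b| = |14.8 − 8.7| = 6.1
a + b = 14.8 + 8.7 = 23.5

6.1 < c < 23.5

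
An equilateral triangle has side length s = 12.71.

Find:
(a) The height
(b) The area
(a) The height splits the triangle into two 30-60-90 halves: h = s·√3/2 = 12.71·1.73205/2 ≈ 22.0144/2 ≈ 11.0072
(b) Area = (√3/4)·s² = (√3/4)·12.71² = (√3/4)·161.5441 ≈ 0.433013·161.5441 ≈ 69.9506

Height = 11.01, Area = 69.95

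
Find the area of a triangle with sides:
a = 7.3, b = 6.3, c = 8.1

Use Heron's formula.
s = (7.3 + 6.3 + 8.1)/2 = 21.7/2 = 10.85
s − a = 3.55, s − b = 4.55, s − c = 2.75
s(s−a)(s−b)(s−c) = 10.85·3.55·4.55·2.75 ≈ 481.95
Area = √481.95 ≈ 21.9534

Area = 21.95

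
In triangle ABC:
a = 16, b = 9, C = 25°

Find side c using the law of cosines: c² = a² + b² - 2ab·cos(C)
c² = 16² + 9² − 2·16·9·cos(25°)
cos(25°) ≈ 0.906308
c² ≈ 256 + 81 − 288·(0.906308) ≈ 337 − 261.017 ≈ 75.9834
c ≈ √75.9834 ≈ 8.71684

c = 8.717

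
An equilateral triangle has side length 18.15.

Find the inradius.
r = Area/s with s the semi-perimeter.
Area = (√3/4)·18.15² = (√3/4)·329.4225 ≈ 0.433013·329.4225 ≈ 142.644
s = 3·18.15/2 = 27.225
r ≈ 142.644/27.225 ≈ 5.23945
(Equivalently r = side/(2√3) = 18.15/3.4641 ≈ 5.23945.)

r = 5.239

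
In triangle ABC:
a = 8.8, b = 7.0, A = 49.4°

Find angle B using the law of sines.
a/sin(A) = b/sin(B)  ⇒  sin(B) = b·sin(A)/a = 7.0·sin(49.4°)/8.8
sin(49.4°) ≈ 0.759271
sin(B) ≈ 7.0·0.759271/8.8 ≈ 5.3149/8.8 ≈ 0.603966
B = arcsin(0.603966) ≈ 37.1545°
(Since b ≤ a we need B ≤ A, so the obtuse alternative 180° − 37.1545° ≈ 142.846° is rejected.)

B = 37.15°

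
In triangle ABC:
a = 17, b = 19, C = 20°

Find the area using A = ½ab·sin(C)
A = ½·a·b·sin(C) = ½·17·19·sin(20°)
sin(20°) ≈ 0.34202
A ≈ ½·323·0.34202 = 161.5·0.34202 ≈ 55.2363

Area = 55.24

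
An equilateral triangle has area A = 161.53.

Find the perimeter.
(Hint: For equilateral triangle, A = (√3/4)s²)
A = (√3/4)s²  ⇒  s² = 4A/√3 = 4·161.53/√3 = 646.12/1.73205 ≈ 373.038
s ≈ √373.038 ≈ 19.3142
Perimeter = 3s ≈ 3·19.3142 ≈ 57.9425

Perimeter = 57.94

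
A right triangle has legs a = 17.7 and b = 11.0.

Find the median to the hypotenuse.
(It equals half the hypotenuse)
Hypotenuse c = √(a² + b²) = √(313.29 + 121) = √434.29 ≈ 20.8396
Median to hypotenuse = c/2 ≈ 20.8396/2 ≈ 10.4198

Median = 10.42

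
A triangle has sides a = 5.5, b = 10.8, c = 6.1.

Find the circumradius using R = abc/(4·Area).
First find the area with Heron's formula.
s = (5.5 + 10.8 + 6.1)/2 = 11.2
Area = √(s(s−a)(s−b)(s−c)) = √(11.2·5.7·0.4·5.1) ≈ √130.234 ≈ 11.412
abc = 5.5·10.8·6.1 = 362.34
R = abc/(4·Area) ≈ 362.34/(4·11.412) = 362.34/45.648 ≈ 7.9377

R = 7.938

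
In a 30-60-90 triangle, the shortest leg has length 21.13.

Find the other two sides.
In a 30-60-90 triangle the sides are in ratio 1 : √3 : 2 (short leg : long leg : hypotenuse).
Long leg = 21.13·√3 ≈ 21.13·1.73205 ≈ 36.5982
Hypotenuse = 2·21.13 = 42.26

Long leg = 21.13√3 = 36.6, Hypotenuse = 42.26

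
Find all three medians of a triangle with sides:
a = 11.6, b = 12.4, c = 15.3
Median formula: m_a = ½√(2b² + 2c² − a²) (and cyclically). a² = 134.56, b² = 153.76, c² = 234.09.
m_a = ½√(2·153.76 + 2·234.09 − 134.56) = ½√641.14 ≈ ½·25.3207 ≈ 12.6604
m_b = ½√(2·134.56 + 2·234.09 − 153.76) = ½√583.54 ≈ ½·24.1566 ≈ 12.0783
m_c = ½√(2·134.56 + 2·153.76 − 234.09) = ½√342.55 ≈ ½·18.5081 ≈ 9.25405

m_a = 12.66, m_b = 12.08, m_c = 9.254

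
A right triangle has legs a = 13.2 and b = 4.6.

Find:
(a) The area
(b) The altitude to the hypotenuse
(a) The legs are perpendicular, so Area = ½·a·b = ½·13.2·4.6 = ½·60.72 = 30.36
(b) Hypotenuse c = √(a² + b²) = √(174.24 + 21.16) = √195.4 ≈ 13.9786
    Area = ½·c·h_c  ⇒  h_c = 2·Area/c = 60.72/13.9786 ≈ 4.3438

Area = 30.36, h_c = 4.344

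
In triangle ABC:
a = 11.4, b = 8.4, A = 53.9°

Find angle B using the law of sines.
a/sin(A) = b/sin(B)  ⇒  sin(B) = b·sin(A)/a = 8.4·sin(53.9°)/11.4
sin(53.9°) ≈ 0.80799
sin(B) ≈ 8.4·0.80799/11.4 ≈ 6.78712/11.4 ≈ 0.595361
B = arcsin(0.595361) ≈ 36.5384°
(Since b ≤ a we need B ≤ A, so the obtuse alternative 180° − 36.5384° ≈ 143.462° is rejected.)

B = 36.54°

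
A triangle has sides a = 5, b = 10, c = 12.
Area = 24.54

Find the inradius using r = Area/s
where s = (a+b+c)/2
s = (5 + 10 + 12)/2 = 27/2 = 13.5
r = Area/s = 24.54/13.5 ≈ 1.81778

r = 1.818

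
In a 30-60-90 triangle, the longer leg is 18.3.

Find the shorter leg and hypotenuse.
In a 30-60-90 triangle the sides are in ratio 1 : √3 : 2, so short leg = long leg/√3 and hypotenuse = 2·(short leg).
Short leg = 18.3/√3 ≈ 18.3/1.73205 ≈ 10.5655
Hypotenuse = 2·10.5655 ≈ 21.131

Short leg = 10.57, Hypotenuse = 21.13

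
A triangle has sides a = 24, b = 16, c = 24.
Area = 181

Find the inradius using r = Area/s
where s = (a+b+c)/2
s = (24 + 16 + 24)/2 = 64/2 = 32
r = Area/s = 181/32 ≈ 5.65625

r = 5.656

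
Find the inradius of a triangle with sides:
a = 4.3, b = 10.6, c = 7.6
r = Area/s where s is the semi-perimeter.
s = (4.3 + 10.6 + 7.6)/2 = 22.5/2 = 11.25
Area = √(s(s−a)(s−b)(s−c)) = √(11.25·6.95·0.65·3.65) ≈ √185.5 ≈ 13.6198
r ≈ 13.6198/11.25 ≈ 1.21065

r = 1.211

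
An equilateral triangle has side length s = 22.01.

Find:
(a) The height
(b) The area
(a) The height splits the triangle into two 30-60-90 halves: h = s·√3/2 = 22.01·1.73205/2 ≈ 38.1224/2 ≈ 19.0612
(b) Area = (√3/4)·s² = (√3/4)·22.01² = (√3/4)·484.4401 ≈ 0.433013·484.4401 ≈ 209.769

Height = 19.06, Area = 209.8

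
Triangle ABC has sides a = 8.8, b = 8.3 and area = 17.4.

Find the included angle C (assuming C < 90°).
Area = ½·a·b·sin(C)  ⇒  sin(C) = 2·Area/(a·b) = 2·17.4/(8.8·8.3) = 34.8/73.04 ≈ 0.476451
C = arcsin(0.476451) ≈ 28.4539° (taking the acute solution since C < 90°)

C = 28.45°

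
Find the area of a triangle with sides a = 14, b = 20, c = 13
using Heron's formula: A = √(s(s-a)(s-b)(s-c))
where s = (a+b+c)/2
s = (14 + 20 + 13)/2 = 47/2 = 23.5
s − a = 9.5, s − b = 3.5, s − c = 10.5
s(s−a)(s−b)(s−c) = 23.5·9.5·3.5·10.5 = 8204.4375
Area = √8204.4375 ≈ 90.5784

s = 23.5, Area = 90.58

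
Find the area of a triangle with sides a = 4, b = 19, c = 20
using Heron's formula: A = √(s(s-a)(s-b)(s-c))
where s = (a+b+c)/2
s = (4 + 19 + 20)/2 = 43/2 = 21.5
s − a = 17.5, s − b = 2.5, s − c = 1.5
s(s−a)(s−b)(s−c) = 21.5·17.5·2.5·1.5 = 1410.9375
Area = √1410.9375 ≈ 37.5624

s = 21.5, Area = 37.56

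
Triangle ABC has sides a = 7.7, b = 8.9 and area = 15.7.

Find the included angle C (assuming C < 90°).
Area = ½·a·b·sin(C)  ⇒  sin(C) = 2·Area/(a·b) = 2·15.7/(7.7·8.9) = 31.4/68.53 ≈ 0.458193
C = arcsin(0.458193) ≈ 27.2706° (taking the acute solution since C < 90°)

C = 27.27°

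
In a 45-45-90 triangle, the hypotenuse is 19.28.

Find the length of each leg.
In a 45-45-90 triangle hypotenuse = leg·√2, so leg = hypotenuse/√2.
Leg = 19.28/√2 ≈ 19.28/1.41421 ≈ 13.633

Each leg = 13.63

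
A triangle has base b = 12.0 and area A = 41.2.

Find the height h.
A = ½·b·h  ⇒  h = 2A/b = 2·41.2/12.0 = 82.4/12.0 ≈ 6.86667

h = 6.867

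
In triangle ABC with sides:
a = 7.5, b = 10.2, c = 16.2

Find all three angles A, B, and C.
Law of cosines for each angle (a² = 56.25, b² = 104.04, c² = 262.44):
cos(A) = (b² + c² − a²)/(2bc) = (104.04 + 262.44 − 56.25)/(2·10.2·16.2) = 310.23/330.48 ≈ 0.938725  ⇒  A ≈ 20.1614°
cos(B) = (a² + c² − b²)/(2ac) = (56.25 + 262.44 − 104.04)/(2·7.5·16.2) = 214.65/243 ≈ 0.883333  ⇒  B ≈ 27.9529°
cos(C) = (a² + b² − c²)/(2ab) = (56.25 + 104.04 − 262.44)/(2·7.5·10.2) = -102.15/153 ≈ -0.667647  ⇒  C ≈ 131.886°
Check: A + B + C ≈ 180°

A = 20.16°, B = 27.95°, C = 131.9°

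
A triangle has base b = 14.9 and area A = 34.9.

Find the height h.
A = ½·b·h  ⇒  h = 2A/b = 2·34.9/14.9 = 69.8/14.9 ≈ 4.68456

h = 4.685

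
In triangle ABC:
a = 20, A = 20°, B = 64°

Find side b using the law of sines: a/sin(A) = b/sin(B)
a/sin(A) = b/sin(B)  ⇒  b = a·sin(B)/sin(A) = 20·sin(64°)/sin(20°)
sin(64°) ≈ 0.898794, sin(20°) ≈ 0.34202
b ≈ 20·0.898794/0.34202 ≈ 17.9759/0.34202 ≈ 52.558

b = 52.56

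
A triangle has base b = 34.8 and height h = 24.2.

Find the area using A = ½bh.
A = ½·b·h = ½·34.8·24.2 = ½·842.16 = 421.08

Area = 421.08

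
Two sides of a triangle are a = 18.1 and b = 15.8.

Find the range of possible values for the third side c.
Triangle inequality: |a − b| < c < a + b
|a − b| = |18.1 − 15.8| = 2.3
a + b = 18.1 + 15.8 = 33.9

2.3 < c < 33.9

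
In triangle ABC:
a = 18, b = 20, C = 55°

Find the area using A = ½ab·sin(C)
A = ½·a·b·sin(C) = ½·18·20·sin(55°)
sin(55°) ≈ 0.819152
A ≈ ½·360·0.819152 = 180·0.819152 ≈ 147.447

Area = 147.4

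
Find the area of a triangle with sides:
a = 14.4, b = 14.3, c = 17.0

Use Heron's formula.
s = (14.4 + 14.3 + 17.0)/2 = 45.7/2 = 22.85
s − a = 8.45, s − b = 8.55, s − c = 5.85
s(s−a)(s−b)(s−c) = 22.85·8.45·8.55·5.85 ≈ 9657.5
Area = √9657.5 ≈ 98.2726

Area = 98.27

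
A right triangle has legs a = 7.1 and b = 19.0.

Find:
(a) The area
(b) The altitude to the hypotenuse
(a) The legs are perpendicular, so Area = ½·a·b = ½·7.1·19.0 = ½·134.9 = 67.45
(b) Hypotenuse c = √(a² + b²) = √(50.41 + 361) = √411.41 ≈ 20.2832
    Area = ½·c·h_c  ⇒  h_c = 2·Area/c = 134.9/20.2832 ≈ 6.65081

Area = 67.45, h_c = 6.651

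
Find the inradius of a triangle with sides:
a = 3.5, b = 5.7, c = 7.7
r = Area/s where s is the semi-perimeter.
s = (3.5 + 5.7 + 7.7)/2 = 16.9/2 = 8.45
Area = √(s(s−a)(s−b)(s−c)) = √(8.45·4.95·2.75·0.75) ≈ √86.2692 ≈ 9.28812
r ≈ 9.28812/8.45 ≈ 1.09919

r = 1.099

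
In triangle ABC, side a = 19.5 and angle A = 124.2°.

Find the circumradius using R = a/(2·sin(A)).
R = a/(2·sin(A)) = 19.5/(2·sin(124.2°))
sin(124.2°) ≈ 0.827081
R ≈ 19.5/(2·0.827081) = 19.5/1.65416 ≈ 11.7885

R = 11.79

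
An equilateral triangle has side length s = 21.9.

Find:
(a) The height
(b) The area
(a) The height splits the triangle into two 30-60-90 halves: h = s·√3/2 = 21.9·1.73205/2 ≈ 37.9319/2 ≈ 18.966
(b) Area = (√3/4)·s² = (√3/4)·21.9² = (√3/4)·479.61 ≈ 0.433013·479.61 ≈ 207.677

Height = 18.97, Area = 207.7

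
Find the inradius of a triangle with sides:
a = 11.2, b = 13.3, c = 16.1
r = Area/s where s is the semi-perimeter.
s = (11.2 + 13.3 + 16.1)/2 = 40.6/2 = 20.3
Area = √(s(s−a)(s−b)(s−c)) = √(20.3·9.1·7·4.2) ≈ √5431.06 ≈ 73.6957
r ≈ 73.6957/20.3 ≈ 3.63033

r = 3.63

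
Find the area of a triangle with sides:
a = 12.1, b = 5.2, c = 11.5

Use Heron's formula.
s = (12.1 + 5.2 + 11.5)/2 = 28.8/2 = 14.4
s − a = 2.3, s − b = 9.2, s − c = 2.9
s(s−a)(s−b)(s−c) = 14.4·2.3·9.2·2.9 ≈ 883.642
Area = √883.642 ≈ 29.7261

Area = 29.73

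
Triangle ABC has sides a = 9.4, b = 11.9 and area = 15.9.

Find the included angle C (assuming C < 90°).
Area = ½·a·b·sin(C)  ⇒  sin(C) = 2·Area/(a·b) = 2·15.9/(9.4·11.9) = 31.8/111.86 ≈ 0.284284
C = arcsin(0.284284) ≈ 16.5161° (taking the acute solution since C < 90°)

C = 16.52°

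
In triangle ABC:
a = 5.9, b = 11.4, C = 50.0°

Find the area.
Two sides and the included angle (SAS): A = ½·a·b·sin(C) = ½·5.9·11.4·sin(50.0°)
sin(50.0°) ≈ 0.766044
A ≈ ½·67.26·0.766044 = 33.63·0.766044 ≈ 25.7621

Area = 25.76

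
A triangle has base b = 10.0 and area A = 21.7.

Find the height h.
A = ½·b·h  ⇒  h = 2A/b = 2·21.7/10.0 = 43.4/10.0 ≈ 4.34

h = 4.34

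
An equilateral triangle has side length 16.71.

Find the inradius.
r = Area/s with s the semi-perimeter.
Area = (√3/4)·16.71² = (√3/4)·279.2241 ≈ 0.433013·279.2241 ≈ 120.908
s = 3·16.71/2 = 25.065
r ≈ 120.908/25.065 ≈ 4.82376
(Equivalently r = side/(2√3) = 16.71/3.4641 ≈ 4.82376.)

r = 4.824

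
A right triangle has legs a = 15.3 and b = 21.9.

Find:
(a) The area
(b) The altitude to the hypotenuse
(a) The legs are perpendicular, so Area = ½·a·b = ½·15.3·21.9 = ½·335.07 = 167.535
(b) Hypotenuse c = √(a² + b²) = √(234.09 + 479.61) = √713.7 ≈ 26.7152
    Area = ½·c·h_c  ⇒  h_c = 2·Area/c = 335.07/26.7152 ≈ 12.5423

Area = 167.535, h_c = 12.54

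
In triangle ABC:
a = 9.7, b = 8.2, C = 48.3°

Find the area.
Two sides and the included angle (SAS): A = ½·a·b·sin(C) = ½·9.7·8.2·sin(48.3°)
sin(48.3°) ≈ 0.746638
A ≈ ½·79.54·0.746638 = 39.77·0.746638 ≈ 29.6938

Area = 29.69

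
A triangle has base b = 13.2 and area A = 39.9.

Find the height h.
A = ½·b·h  ⇒  h = 2A/b = 2·39.9/13.2 = 79.8/13.2 ≈ 6.04545

h = 6.045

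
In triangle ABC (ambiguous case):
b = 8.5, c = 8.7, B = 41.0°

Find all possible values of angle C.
b/sin(B) = c/sin(C)  ⇒  sin(C) = c·sin(B)/b = 8.7·sin(41.0°)/8.5
sin(41.0°) ≈ 0.656059
sin(C) ≈ 8.7·0.656059/8.5 ≈ 5.70771/8.5 ≈ 0.671496
Candidate 1: C₁ = arcsin(0.671496) ≈ 42.1826°  →  A = 180° − 41.0° − 42.1826° ≈ 96.8174° > 0, valid
Candidate 2: C₂ = 180° − C₁ ≈ 137.817°  →  A = 180° − 41.0° − 137.817° ≈ 1.18261° > 0, valid

C = 42.18° or C = 137.8° (two solutions)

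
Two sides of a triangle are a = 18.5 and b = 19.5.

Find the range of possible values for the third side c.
Triangle inequality: |a − b| < c < a + b
|a − b| = |18.5 − 19.5| = 1
a + b = 18.5 + 19.5 = 38

1 < c < 38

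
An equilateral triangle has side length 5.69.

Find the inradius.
r = Area/s with s the semi-perimeter.
Area = (√3/4)·5.69² = (√3/4)·32.3761 ≈ 0.433013·32.3761 ≈ 14.0193
s = 3·5.69/2 = 8.535
r ≈ 14.0193/8.535 ≈ 1.64256
(Equivalently r = side/(2√3) = 5.69/3.4641 ≈ 1.64256.)

r = 1.643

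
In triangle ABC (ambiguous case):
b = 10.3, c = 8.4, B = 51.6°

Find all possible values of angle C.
b/sin(B) = c/sin(C)  ⇒  sin(C) = c·sin(B)/b = 8.4·sin(51.6°)/10.3
sin(51.6°) ≈ 0.783693
sin(C) ≈ 8.4·0.783693/10.3 ≈ 6.58303/10.3 ≈ 0.639129
Candidate 1: C₁ = arcsin(0.639129) ≈ 39.7269°  →  A = 180° − 51.6° − 39.7269° ≈ 88.6731° > 0, valid
Candidate 2: C₂ = 180° − C₁ ≈ 140.273°  →  A = 180° − 51.6° − 140.273° ≈ -11.8731° ≤ 0, not a valid triangle

C = 39.73° (one solution)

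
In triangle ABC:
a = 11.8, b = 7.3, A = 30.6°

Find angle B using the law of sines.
a/sin(A) = b/sin(B)  ⇒  sin(B) = b·sin(A)/a = 7.3·sin(30.6°)/11.8
sin(30.6°) ≈ 0.509041
sin(B) ≈ 7.3·0.509041/11.8 ≈ 3.716/11.8 ≈ 0.314915
B = arcsin(0.314915) ≈ 18.3557°
(Since b ≤ a we need B ≤ A, so the obtuse alternative 180° − 18.3557° ≈ 161.644° is rejected.)

B = 18.36°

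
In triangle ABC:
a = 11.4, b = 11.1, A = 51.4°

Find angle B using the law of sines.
a/sin(A) = b/sin(B)  ⇒  sin(B) = b·sin(A)/a = 11.1·sin(51.4°)/11.4
sin(51.4°) ≈ 0.78152
sin(B) ≈ 11.1·0.78152/11.4 ≈ 8.67488/11.4 ≈ 0.760954
B = arcsin(0.760954) ≈ 49.5484°
(Since b ≤ a we need B ≤ A, so the obtuse alternative 180° − 49.5484° ≈ 130.452° is rejected.)

B = 49.55°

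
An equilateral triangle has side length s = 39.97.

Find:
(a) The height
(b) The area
(a) The height splits the triangle into two 30-60-90 halves: h = s·√3/2 = 39.97·1.73205/2 ≈ 69.2301/2 ≈ 34.615
(b) Area = (√3/4)·s² = (√3/4)·39.97² = (√3/4)·1597.6009 ≈ 0.433013·1597.6009 ≈ 691.781

Height = 34.62, Area = 691.8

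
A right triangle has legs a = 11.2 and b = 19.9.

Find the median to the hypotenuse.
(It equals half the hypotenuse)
Hypotenuse c = √(a² + b²) = √(125.44 + 396.01) = √521.45 ≈ 22.8353
Median to hypotenuse = c/2 ≈ 22.8353/2 ≈ 11.4176

Median = 11.42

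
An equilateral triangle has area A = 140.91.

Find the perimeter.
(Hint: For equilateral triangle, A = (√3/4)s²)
A = (√3/4)s²  ⇒  s² = 4A/√3 = 4·140.91/√3 = 563.64/1.73205 ≈ 325.418
s ≈ √325.418 ≈ 18.0393
Perimeter = 3s ≈ 3·18.0393 ≈ 54.118

Perimeter = 54.12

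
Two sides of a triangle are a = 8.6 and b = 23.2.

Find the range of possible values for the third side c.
Triangle inequality: |a − b| < c < a + b
|a − b| = |8.6 − 23.2| = 14.6
a + b = 8.6 + 23.2 = 31.8

14.6 < c < 31.8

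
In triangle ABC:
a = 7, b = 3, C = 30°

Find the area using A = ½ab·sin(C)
A = ½·a·b·sin(C) = ½·7·3·sin(30°)
sin(30°) ≈ 0.5
A ≈ ½·21·0.5 = 10.5·0.5 ≈ 5.25

Area = 5.25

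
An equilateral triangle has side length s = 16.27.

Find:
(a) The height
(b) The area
(a) The height splits the triangle into two 30-60-90 halves: h = s·√3/2 = 16.27·1.73205/2 ≈ 28.1805/2 ≈ 14.0902
(b) Area = (√3/4)·s² = (√3/4)·16.27² = (√3/4)·264.7129 ≈ 0.433013·264.7129 ≈ 114.624

Height = 14.09, Area = 114.6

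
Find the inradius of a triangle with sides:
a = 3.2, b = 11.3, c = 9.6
r = Area/s where s is the semi-perimeter.
s = (3.2 + 11.3 + 9.6)/2 = 24.1/2 = 12.05
Area = √(s(s−a)(s−b)(s−c)) = √(12.05·8.85·0.75·2.45) ≈ √195.956 ≈ 13.9984
r ≈ 13.9984/12.05 ≈ 1.16169

r = 1.162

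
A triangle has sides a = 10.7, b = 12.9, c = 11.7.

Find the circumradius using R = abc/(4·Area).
First find the area with Heron's formula.
s = (10.7 + 12.9 + 11.7)/2 = 17.65
Area = √(s(s−a)(s−b)(s−c)) = √(17.65·6.95·4.75·5.95) ≈ √3466.89 ≈ 58.8803
abc = 10.7·12.9·11.7 = 1614.951
R = abc/(4·Area) ≈ 1614.951/(4·58.8803) = 1614.951/235.521 ≈ 6.85692

R = 6.857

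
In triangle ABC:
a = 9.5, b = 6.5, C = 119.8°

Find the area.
Two sides and the included angle (SAS): A = ½·a·b·sin(C) = ½·9.5·6.5·sin(119.8°)
sin(119.8°) ≈ 0.867765
A ≈ ½·61.75·0.867765 = 30.875·0.867765 ≈ 26.7923

Area = 26.79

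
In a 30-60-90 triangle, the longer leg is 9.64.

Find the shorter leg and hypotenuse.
In a 30-60-90 triangle the sides are in ratio 1 : √3 : 2, so short leg = long leg/√3 and hypotenuse = 2·(short leg).
Short leg = 9.64/√3 ≈ 9.64/1.73205 ≈ 5.56566
Hypotenuse = 2·5.56566 ≈ 11.1313

Short leg = 5.566, Hypotenuse = 11.13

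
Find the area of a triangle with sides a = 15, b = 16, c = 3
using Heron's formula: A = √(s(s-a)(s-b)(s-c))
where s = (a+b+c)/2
s = (15 + 16 + 3)/2 = 34/2 = 17
s − a = 2, s − b = 1, s − c = 14
s(s−a)(s−b)(s−c) = 17·2·1·14 = 476
Area = √476 ≈ 21.8174

s = 17.0, Area = 21.82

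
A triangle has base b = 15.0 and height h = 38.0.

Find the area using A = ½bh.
A = ½·b·h = ½·15.0·38.0 = ½·570 = 285

Area = 285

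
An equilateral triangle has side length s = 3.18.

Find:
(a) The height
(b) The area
(a) The height splits the triangle into two 30-60-90 halves: h = s·√3/2 = 3.18·1.73205/2 ≈ 5.50792/2 ≈ 2.75396
(b) Area = (√3/4)·s² = (√3/4)·3.18² = (√3/4)·10.1124 ≈ 0.433013·10.1124 ≈ 4.3788

Height = 2.754, Area = 4.379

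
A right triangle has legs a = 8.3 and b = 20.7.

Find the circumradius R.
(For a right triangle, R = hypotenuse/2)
Hypotenuse c = √(a² + b²) = √(68.89 + 428.49) = √497.38 ≈ 22.302
R = c/2 ≈ 22.302/2 ≈ 11.151

R = 11.15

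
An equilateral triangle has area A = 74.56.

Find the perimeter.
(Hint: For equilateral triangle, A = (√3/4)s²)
A = (√3/4)s²  ⇒  s² = 4A/√3 = 4·74.56/√3 = 298.24/1.73205 ≈ 172.189
s ≈ √172.189 ≈ 13.1221
Perimeter = 3s ≈ 3·13.1221 ≈ 39.3662

Perimeter = 39.37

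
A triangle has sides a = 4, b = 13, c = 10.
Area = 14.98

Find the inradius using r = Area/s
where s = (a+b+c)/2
s = (4 + 13 + 10)/2 = 27/2 = 13.5
r = Area/s = 14.98/13.5 ≈ 1.10963

r = 1.11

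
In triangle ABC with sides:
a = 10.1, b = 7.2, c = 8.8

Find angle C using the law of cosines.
c² = a² + b² − 2ab·cos(C)  ⇒  cos(C) = (a² + b² − c²)/(2ab)
cos(C) = (10.1² + 7.2² − 8.8²)/(2·10.1·7.2) = (102.01 + 51.84 − 77.44)/145.44 = 76.41/145.44 ≈ 0.525371
C = arccos(0.525371) ≈ 58.3068°

C = 58.31°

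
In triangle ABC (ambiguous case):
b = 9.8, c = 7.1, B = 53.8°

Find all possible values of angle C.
b/sin(B) = c/sin(C)  ⇒  sin(C) = c·sin(B)/b = 7.1·sin(53.8°)/9.8
sin(53.8°) ≈ 0.80696
sin(C) ≈ 7.1·0.80696/9.8 ≈ 5.72942/9.8 ≈ 0.584635
Candidate 1: C₁ = arcsin(0.584635) ≈ 35.7772°  →  A = 180° − 53.8° − 35.7772° ≈ 90.4228° > 0, valid
Candidate 2: C₂ = 180° − C₁ ≈ 144.223°  →  A = 180° − 53.8° − 144.223° ≈ -18.0228° ≤ 0, not a valid triangle

C = 35.78° (one solution)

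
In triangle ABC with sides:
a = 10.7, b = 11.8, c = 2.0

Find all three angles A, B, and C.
Law of cosines for each angle (a² = 114.49, b² = 139.24, c² = 4):
cos(A) = (b² + c² − a²)/(2bc) = (139.24 + 4 − 114.49)/(2·11.8·2.0) = 28.75/47.2 ≈ 0.60911  ⇒  A ≈ 52.4748°
cos(B) = (a² + c² − b²)/(2ac) = (114.49 + 4 − 139.24)/(2·10.7·2.0) = -20.75/42.8 ≈ -0.484813  ⇒  B ≈ 119°
cos(C) = (a² + b² − c²)/(2ab) = (114.49 + 139.24 − 4)/(2·10.7·11.8) = 249.73/252.52 ≈ 0.988951  ⇒  C ≈ 8.52496°
Check: A + B + C ≈ 180°

A = 52.47°, B = 119°, C = 8.525°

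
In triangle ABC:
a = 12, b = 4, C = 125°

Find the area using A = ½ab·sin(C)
A = ½·a·b·sin(C) = ½·12·4·sin(125°)
sin(125°) ≈ 0.819152
A ≈ ½·48·0.819152 = 24·0.819152 ≈ 19.6596

Area = 19.66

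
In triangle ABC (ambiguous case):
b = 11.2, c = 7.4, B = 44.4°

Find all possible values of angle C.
b/sin(B) = c/sin(C)  ⇒  sin(C) = c·sin(B)/b = 7.4·sin(44.4°)/11.2
sin(44.4°) ≈ 0.699663
sin(C) ≈ 7.4·0.699663/11.2 ≈ 5.17751/11.2 ≈ 0.462278
Candidate 1: C₁ = arcsin(0.462278) ≈ 27.5342°  →  A = 180° − 44.4° − 27.5342° ≈ 108.066° > 0, valid
Candidate 2: C₂ = 180° − C₁ ≈ 152.466°  →  A = 180° − 44.4° − 152.466° ≈ -16.8658° ≤ 0, not a valid triangle

C = 27.53° (one solution)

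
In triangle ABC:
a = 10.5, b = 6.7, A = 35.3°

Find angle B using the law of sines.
a/sin(A) = b/sin(B)  ⇒  sin(B) = b·sin(A)/a = 6.7·sin(35.3°)/10.5
sin(35.3°) ≈ 0.577858
sin(B) ≈ 6.7·0.577858/10.5 ≈ 3.87165/10.5 ≈ 0.368728
B = arcsin(0.368728) ≈ 21.6372°
(Since b ≤ a we need B ≤ A, so the obtuse alternative 180° − 21.6372° ≈ 158.363° is rejected.)

B = 21.64°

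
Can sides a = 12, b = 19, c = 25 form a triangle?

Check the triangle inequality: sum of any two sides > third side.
a + b vs c: 12 + 19 = 31 > 25  ✓
a + c vs b: 12 + 25 = 37 > 19  ✓
b + c vs a: 19 + 25 = 44 > 12  ✓

Yes, triangle inequality satisfied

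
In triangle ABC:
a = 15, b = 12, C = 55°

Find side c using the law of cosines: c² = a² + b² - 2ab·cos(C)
c² = 15² + 12² − 2·15·12·cos(55°)
cos(55°) ≈ 0.573576
c² ≈ 225 + 144 − 360·(0.573576) ≈ 369 − 206.488 ≈ 162.512
c ≈ √162.512 ≈ 12.748

c = 12.75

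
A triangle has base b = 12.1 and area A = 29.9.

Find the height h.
A = ½·b·h  ⇒  h = 2A/b = 2·29.9/12.1 = 59.8/12.1 ≈ 4.94215

h = 4.942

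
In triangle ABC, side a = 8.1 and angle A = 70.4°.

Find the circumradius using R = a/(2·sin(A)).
R = a/(2·sin(A)) = 8.1/(2·sin(70.4°))
sin(70.4°) ≈ 0.942057
R ≈ 8.1/(2·0.942057) = 8.1/1.88411 ≈ 4.2991

R = 4.299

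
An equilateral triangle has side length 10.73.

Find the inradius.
r = Area/s with s the semi-perimeter.
Area = (√3/4)·10.73² = (√3/4)·115.1329 ≈ 0.433013·115.1329 ≈ 49.854
s = 3·10.73/2 = 16.095
r ≈ 49.854/16.095 ≈ 3.09748
(Equivalently r = side/(2√3) = 10.73/3.4641 ≈ 3.09748.)

r = 3.097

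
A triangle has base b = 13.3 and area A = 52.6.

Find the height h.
A = ½·b·h  ⇒  h = 2A/b = 2·52.6/13.3 = 105.2/13.3 ≈ 7.90977

h = 7.91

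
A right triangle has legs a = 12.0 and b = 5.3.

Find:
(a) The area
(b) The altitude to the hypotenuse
(a) The legs are perpendicular, so Area = ½·a·b = ½·12.0·5.3 = ½·63.6 = 31.8
(b) Hypotenuse c = √(a² + b²) = √(144 + 28.09) = √172.09 ≈ 13.1183
    Area = ½·c·h_c  ⇒  h_c = 2·Area/c = 63.6/13.1183 ≈ 4.84819

Area = 31.8, h_c = 4.848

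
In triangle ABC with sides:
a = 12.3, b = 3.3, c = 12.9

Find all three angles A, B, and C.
Law of cosines for each angle (a² = 151.29, b² = 10.89, c² = 166.41):
cos(A) = (b² + c² − a²)/(2bc) = (10.89 + 166.41 − 151.29)/(2·3.3·12.9) = 26.01/85.14 ≈ 0.305497  ⇒  A ≈ 72.2119°
cos(B) = (a² + c² − b²)/(2ac) = (151.29 + 166.41 − 10.89)/(2·12.3·12.9) = 306.81/317.34 ≈ 0.966818  ⇒  B ≈ 14.8012°
cos(C) = (a² + b² − c²)/(2ab) = (151.29 + 10.89 − 166.41)/(2·12.3·3.3) = -4.23/81.18 ≈ -0.0521064  ⇒  C ≈ 92.9868°
Check: A + B + C ≈ 180°

A = 72.21°, B = 14.8°, C = 92.99°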